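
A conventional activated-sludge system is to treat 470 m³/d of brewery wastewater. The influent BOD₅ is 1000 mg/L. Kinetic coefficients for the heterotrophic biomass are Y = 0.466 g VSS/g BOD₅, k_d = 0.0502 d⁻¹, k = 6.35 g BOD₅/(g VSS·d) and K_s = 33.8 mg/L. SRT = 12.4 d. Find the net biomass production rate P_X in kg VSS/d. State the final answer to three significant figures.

P_X ≈ 135 kg VSS/d

For a completely mixed reactor with recycle the Lawrence–McCarty relation gives S = K_s·(1 + k_d·θ_c) / [θ_c·(Y·k − k_d) − 1] = 33.8 × (1 + 0.0502 × 12.4) / [12.4 × (0.466 × 6.35 − 0.0502) − 1] = 54.84 / 35.07 = 1.564 mg/L.
Y_obs = Y / (1 + k_d θ_c) = 0.466 / (1 + 0.0502 × 12.4) = 0.466 / 1.622 = 0.2872.
Substrate removed = Q·(S₀ − S) = 470 m³/d × (1000 − 1.56) g/m³ = 4.69×10^5 g/d = 469.3 kg/d.
Biomass produced: P_X = Y_obs·Q·ΔS = 0.2872 × 469.3 ≈ 134.8 kg VSS/d.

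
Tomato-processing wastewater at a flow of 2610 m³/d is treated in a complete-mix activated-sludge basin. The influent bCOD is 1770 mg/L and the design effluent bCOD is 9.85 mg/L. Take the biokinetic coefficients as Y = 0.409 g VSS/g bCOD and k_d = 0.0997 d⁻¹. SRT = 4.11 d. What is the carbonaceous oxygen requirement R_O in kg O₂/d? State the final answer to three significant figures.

R_O ≈ 2700 kg O₂/d

The observed yield is Y_obs = Y/(1 + k_d·θ_c) = 0.409 / (1 + 0.0997 × 4.11) = 0.409 / 1.410 = 0.2901 g VSS per g bCOD removed.
Substrate removed = Q·(S₀ − S) = 2610 m³/d × (1770 − 9.85) g/m³ = 4.59×10^6 g/d = 4594 kg/d.
Net sludge production P_X = 0.2901 × 4594 = 1333 kg VSS/d.
R_O = Q·(S₀ − S) − 1.42·P_X = 4594 − 1.42 × 1333 = 2701 kg O₂/d.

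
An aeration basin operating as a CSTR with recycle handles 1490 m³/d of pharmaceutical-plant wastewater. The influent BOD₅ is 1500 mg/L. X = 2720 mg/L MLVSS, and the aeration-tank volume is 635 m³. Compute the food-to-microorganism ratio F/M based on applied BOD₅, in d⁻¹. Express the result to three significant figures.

Food-to-microorganism ratio F/M = Q S₀ / (V X) = 1490 × 1500 / (635.0 × 2720) = 1.294 d⁻¹.

F/M ≈ 1.29 d⁻¹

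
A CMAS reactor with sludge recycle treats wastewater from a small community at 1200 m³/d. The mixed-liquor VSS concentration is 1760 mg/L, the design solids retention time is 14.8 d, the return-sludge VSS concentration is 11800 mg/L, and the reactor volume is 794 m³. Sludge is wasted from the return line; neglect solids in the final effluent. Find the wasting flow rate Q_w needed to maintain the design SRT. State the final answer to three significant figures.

Q_w = (V·X)/(θ_c X_r) = 794.0 × 1760 / (14.8 × 11800) = 8.002 m³/d.

Q_w ≈ 8.00 m³/d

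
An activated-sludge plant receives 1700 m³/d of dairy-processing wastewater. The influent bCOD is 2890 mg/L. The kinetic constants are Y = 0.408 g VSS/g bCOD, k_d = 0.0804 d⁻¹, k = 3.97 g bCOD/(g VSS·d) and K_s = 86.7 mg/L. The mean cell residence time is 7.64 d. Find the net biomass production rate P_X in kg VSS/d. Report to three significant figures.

For a completely mixed reactor with recycle the Lawrence–McCarty relation gives S = K_s·(1 + k_d·θ_c) / [θ_c·(Y·k − k_d) − 1] = 86.7 × (1 + 0.0804 × 7.64) / [7.64 × (0.408 × 3.97 − 0.0804) − 1] = 140.0 / 10.76 = 13.01 mg/L.
Y_obs = Y / (1 + k_d θ_c) = 0.408 / (1 + 0.0804 × 7.64) = 0.408 / 1.614 = 0.2527.
ΔS = 2890 − 13.0 = 2877 mg/L, so the substrate removal rate is 1700 × 2877/1000 = 4891 kg bCOD/d.
Biomass produced: P_X = Y_obs·Q·ΔS = 0.2527 × 4891 ≈ 1236 kg VSS/d.

P_X ≈ 1240 kg VSS/d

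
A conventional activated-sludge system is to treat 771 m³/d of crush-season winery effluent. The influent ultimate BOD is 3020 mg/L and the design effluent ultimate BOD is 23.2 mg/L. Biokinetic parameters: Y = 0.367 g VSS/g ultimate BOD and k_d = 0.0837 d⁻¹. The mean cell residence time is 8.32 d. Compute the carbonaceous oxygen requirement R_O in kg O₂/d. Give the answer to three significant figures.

Y_obs = Y / (1 + k_d θ_c) = 0.367 / (1 + 0.0837 × 8.32) = 0.367 / 1.696 = 0.2163.
Mass of ultimate BOD removed per day: Q(S₀ − S) = 771 × 2997 g/m³ = 2311 kg/d.
Net sludge production P_X = 0.2163 × 2311 = 499.9 kg VSS/d.
R_O = Q·(S₀ − S) − 1.42·P_X = 2311 − 1.42 × 499.9 = 1601 kg O₂/d.

R_O ≈ 1600 kg O₂/d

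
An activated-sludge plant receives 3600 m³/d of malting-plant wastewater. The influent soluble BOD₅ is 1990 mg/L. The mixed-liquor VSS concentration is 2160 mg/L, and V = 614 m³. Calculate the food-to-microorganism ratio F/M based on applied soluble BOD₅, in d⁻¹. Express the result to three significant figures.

F/M ≈ 5.40 d⁻¹

F/M = applied load / biomass = Q·S₀/(V·X) = 3600 × 1990 / (614.0 × 2160) = 5.402 d⁻¹.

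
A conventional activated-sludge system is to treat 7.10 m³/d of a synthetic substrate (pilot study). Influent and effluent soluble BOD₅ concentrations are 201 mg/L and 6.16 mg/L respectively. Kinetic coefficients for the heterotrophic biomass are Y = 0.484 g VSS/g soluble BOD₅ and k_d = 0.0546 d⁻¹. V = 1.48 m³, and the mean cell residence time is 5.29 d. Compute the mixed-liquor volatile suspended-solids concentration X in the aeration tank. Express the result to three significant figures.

X = Y·Q·ΔS·θ_c / [V·(1 + k_d θ_c)] = 0.484 × 7.10 × (201 − 6.16) × 5.29 / [1.48 × (1 + 0.0546 × 5.29)] = 1857 mg/L.

X ≈ 1860 mg/L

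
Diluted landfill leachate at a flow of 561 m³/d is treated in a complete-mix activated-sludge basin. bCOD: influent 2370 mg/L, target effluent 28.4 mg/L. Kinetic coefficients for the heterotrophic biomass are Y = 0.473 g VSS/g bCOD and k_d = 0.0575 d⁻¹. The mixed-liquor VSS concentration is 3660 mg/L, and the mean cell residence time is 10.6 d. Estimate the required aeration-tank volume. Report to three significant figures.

Rearranging the biomass balance for a CMAS with decay, V = Y·Q·ΔS·θ_c / [X·(1+k_d θ_c)] = 0.473 × 561 × (2370 − 28.4) × 10.6 / [3660 × (1 + 0.0575 × 10.6)] = 6.59×10^6 / 5891 = 1118 m³.

V ≈ 1120 m³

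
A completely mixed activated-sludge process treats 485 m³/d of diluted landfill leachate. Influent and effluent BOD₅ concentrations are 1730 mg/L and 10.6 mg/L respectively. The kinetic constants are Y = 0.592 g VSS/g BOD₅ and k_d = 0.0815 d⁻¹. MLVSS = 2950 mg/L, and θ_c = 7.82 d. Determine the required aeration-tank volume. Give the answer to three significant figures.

V ≈ 799 m³

From the SRT design equation V = Y Q (S₀−S) θ_c / [X (1 + k_d θ_c)] = 0.592 × 485 × (1730 − 10.6) × 7.82 / [2950 × (1 + 0.0815 × 7.82)] = 3.86×10^6 / 4830 = 799.3 m³.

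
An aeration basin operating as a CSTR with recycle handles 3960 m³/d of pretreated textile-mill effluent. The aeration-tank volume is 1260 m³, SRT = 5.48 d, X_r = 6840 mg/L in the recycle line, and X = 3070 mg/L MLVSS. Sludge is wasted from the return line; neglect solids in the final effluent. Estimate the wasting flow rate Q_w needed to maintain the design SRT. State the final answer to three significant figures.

Q_w ≈ 103 m³/d

θ_c = V·X/(Q_w·X_r) when wasting from the recycle, so Q_w = V·X/(θ_c·X_r) = 1260 × 3070 / (5.48 × 6840) = 103.2 m³/d.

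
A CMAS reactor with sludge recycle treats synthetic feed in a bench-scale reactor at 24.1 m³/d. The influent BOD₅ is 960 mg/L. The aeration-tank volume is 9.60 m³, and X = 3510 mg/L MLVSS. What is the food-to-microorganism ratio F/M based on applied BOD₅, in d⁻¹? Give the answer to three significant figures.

F/M ≈ 0.687 d⁻¹

F/M = Q·S₀ / (V·X) = 24.1 × 960 / (9.600 × 3510) = 0.6866 g BOD₅·(g VSS·d)⁻¹.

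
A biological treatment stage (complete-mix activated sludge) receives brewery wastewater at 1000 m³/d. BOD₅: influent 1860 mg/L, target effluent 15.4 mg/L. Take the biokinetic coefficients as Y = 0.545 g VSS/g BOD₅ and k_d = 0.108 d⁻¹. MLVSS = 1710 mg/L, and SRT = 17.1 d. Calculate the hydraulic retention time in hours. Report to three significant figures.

From the SRT design equation V = Y Q (S₀−S) θ_c / [X (1 + k_d θ_c)] = 0.545 × 1000 × (1860 − 15.4) × 17.1 / [1710 × (1 + 0.108 × 17.1)] = 1.72×10^7 / 4868 = 3531 m³.
HRT = V/Q = 3531 m³ / 1000 m³·d⁻¹ = 3.531 d × 24 = 84.75 h.

τ ≈ 84.8 h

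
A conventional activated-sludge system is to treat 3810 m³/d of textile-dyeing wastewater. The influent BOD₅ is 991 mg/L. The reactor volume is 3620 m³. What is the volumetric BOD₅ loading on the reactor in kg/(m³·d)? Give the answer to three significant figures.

L_v ≈ 1.04 kg BOD₅/(m³·d)

L_v = Q S₀ / V = 3810 × 991 × 10⁻³ / 3620 = 1.043 kg/(m³·d).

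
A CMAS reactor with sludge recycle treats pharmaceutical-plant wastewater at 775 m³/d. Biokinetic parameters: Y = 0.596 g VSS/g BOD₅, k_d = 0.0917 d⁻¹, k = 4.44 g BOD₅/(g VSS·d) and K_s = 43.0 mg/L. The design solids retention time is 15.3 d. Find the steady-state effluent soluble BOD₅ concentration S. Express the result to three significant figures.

S ≈ 2.71 mg/L

Effluent substrate depends only on kinetics and SRT: S = K_s(1 + k_d θ_c) / [θ_c(Yk − k_d) − 1] = 43.0 × (1 + 0.0917 × 15.3) / [15.3 × (0.596 × 4.44 − 0.0917) − 1] = 103.3 / 38.08 = 2.713 mg/L.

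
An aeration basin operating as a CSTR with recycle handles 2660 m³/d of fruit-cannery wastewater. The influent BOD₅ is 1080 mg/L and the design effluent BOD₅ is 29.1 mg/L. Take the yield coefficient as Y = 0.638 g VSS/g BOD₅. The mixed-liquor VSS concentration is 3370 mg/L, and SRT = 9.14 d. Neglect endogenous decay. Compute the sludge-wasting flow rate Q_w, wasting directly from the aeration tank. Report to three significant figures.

Q_w ≈ 529 m³/d

V·X = Y·Q·ΔS·θ_c gives V = 0.638 × 2660 × (1080 − 29.1) × 9.14 / 3370 = 4837 m³.
For wasting at MLVSS concentration, Q_w = V/θ_c = 4837/9.14 = 529.2 m³/d.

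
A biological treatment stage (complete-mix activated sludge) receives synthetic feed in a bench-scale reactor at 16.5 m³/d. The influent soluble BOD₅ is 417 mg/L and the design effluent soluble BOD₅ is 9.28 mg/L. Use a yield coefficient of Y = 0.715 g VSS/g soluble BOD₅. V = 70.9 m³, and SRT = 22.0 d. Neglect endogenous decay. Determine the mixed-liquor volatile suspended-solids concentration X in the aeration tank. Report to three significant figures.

X = Y·Q·ΔS·θ_c / V = 0.715 × 16.5 × (417 − 9.28) × 22.0 / 70.9 = 1493 mg/L.

X ≈ 1490 mg/L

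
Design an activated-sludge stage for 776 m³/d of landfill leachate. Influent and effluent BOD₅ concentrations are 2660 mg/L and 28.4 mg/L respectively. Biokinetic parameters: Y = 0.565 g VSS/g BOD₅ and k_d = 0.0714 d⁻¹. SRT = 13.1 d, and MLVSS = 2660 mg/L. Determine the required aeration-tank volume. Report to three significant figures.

Steady-state biomass mass balance: V·X·(1 + k_d·θ_c) = Y·Q·(S₀ − S)·θ_c, so V = 0.565 × 776 × (2660 − 28.4) × 13.1 / [2660 × (1 + 0.0714 × 13.1)] = 1.51×10^7 / 5148 = 2936 m³.

V ≈ 2940 m³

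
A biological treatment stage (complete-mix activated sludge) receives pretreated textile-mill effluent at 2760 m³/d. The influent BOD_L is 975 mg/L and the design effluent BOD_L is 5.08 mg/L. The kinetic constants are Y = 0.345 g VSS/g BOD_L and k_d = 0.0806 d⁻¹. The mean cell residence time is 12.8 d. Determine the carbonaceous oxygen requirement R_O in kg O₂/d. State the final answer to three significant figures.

R_O ≈ 2030 kg O₂/d

Y_obs = Y / (1 + k_d θ_c) = 0.345 / (1 + 0.0806 × 12.8) = 0.345 / 2.032 = 0.1698.
Substrate removed = Q·(S₀ − S) = 2760 m³/d × (975 − 5.08) g/m³ = 2.68×10^6 g/d = 2677 kg/d.
P_X = Y_obs·Q·(S₀ − S) = 0.1698 × 2677 = 454.6 kg VSS/d.
R_O = Q·(S₀ − S) − 1.42·P_X = 2677 − 1.42 × 454.6 = 2031 kg O₂/d.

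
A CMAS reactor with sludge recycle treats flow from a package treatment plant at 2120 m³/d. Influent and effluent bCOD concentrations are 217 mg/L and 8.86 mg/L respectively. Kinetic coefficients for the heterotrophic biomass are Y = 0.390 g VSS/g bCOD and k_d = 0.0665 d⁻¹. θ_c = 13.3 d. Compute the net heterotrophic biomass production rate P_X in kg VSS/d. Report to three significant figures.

P_X ≈ 91.3 kg VSS/d

Y_obs = Y / (1 + k_d θ_c) = 0.390 / (1 + 0.0665 × 13.3) = 0.390 / 1.884 = 0.2070.
Mass of bCOD removed per day: Q(S₀ − S) = 2120 × 208.1 g/m³ = 441.3 kg/d.
Net biomass production P_X = Y_obs × Q·(S₀ − S) = 0.2070 × 441.3 = 91.32 kg VSS/d.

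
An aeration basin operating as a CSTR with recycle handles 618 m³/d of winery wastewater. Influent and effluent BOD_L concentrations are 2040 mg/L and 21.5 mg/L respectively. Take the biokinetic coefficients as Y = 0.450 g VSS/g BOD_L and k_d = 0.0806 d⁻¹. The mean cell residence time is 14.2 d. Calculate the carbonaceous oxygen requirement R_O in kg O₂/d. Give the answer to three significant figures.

R_O ≈ 876 kg O₂/d

Observed yield with endogenous decay: Y_obs = Y / (1 + k_d·θ_c) = 0.450 / (1 + 0.0806 × 14.2) = 0.450 / 2.145 = 0.2098 g VSS/g BOD_L.
Substrate removed = Q·(S₀ − S) = 618 m³/d × (2040 − 21.5) g/m³ = 1.25×10^6 g/d = 1247 kg/d.
Biomass synthesised: P_X = Y_obs × 1247 = 261.8 kg VSS/d.
R_O = Q·ΔS − 1.42 P_X = 1247 − 371.7 = 875.7 kg O₂/d.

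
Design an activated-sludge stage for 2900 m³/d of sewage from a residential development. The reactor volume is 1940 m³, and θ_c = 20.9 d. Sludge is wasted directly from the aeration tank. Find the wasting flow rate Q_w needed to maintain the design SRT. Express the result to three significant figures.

Wasting from the aeration tank: Q_w = V / θ_c = 1940 / 20.9 = 92.82 m³/d.

Q_w ≈ 92.8 m³/d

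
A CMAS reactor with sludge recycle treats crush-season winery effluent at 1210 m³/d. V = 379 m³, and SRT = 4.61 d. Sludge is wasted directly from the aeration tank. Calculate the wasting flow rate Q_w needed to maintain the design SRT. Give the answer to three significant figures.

Q_w ≈ 82.2 m³/d

Wasting from the aeration tank: Q_w = V / θ_c = 379.0 / 4.61 = 82.21 m³/d.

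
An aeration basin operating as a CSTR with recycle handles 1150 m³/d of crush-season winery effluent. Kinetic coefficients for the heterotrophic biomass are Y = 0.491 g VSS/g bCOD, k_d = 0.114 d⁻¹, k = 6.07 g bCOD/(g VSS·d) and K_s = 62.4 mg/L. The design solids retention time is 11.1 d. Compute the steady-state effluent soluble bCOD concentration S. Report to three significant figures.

Effluent substrate depends only on kinetics and SRT: S = K_s(1 + k_d θ_c) / [θ_c(Yk − k_d) − 1] = 62.4 × (1 + 0.114 × 11.1) / [11.1 × (0.491 × 6.07 − 0.114) − 1] = 141.4 / 30.82 = 4.587 mg/L.

S ≈ 4.59 mg/L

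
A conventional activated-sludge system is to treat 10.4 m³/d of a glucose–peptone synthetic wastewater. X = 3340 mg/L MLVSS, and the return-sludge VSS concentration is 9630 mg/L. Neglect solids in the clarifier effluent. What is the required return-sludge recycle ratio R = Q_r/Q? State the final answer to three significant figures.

Solids balance on the clarifier gives (1+R)X = R·X_r, so R = X/(X_r − X) = 3340 / (9630 − 3340) = 0.5310.

R ≈ 0.531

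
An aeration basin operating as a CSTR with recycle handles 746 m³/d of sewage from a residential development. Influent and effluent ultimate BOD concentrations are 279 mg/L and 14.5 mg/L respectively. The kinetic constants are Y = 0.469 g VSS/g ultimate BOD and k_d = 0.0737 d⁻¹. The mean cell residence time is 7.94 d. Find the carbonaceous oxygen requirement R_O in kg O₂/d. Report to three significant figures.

Observed yield with endogenous decay: Y_obs = Y / (1 + k_d·θ_c) = 0.469 / (1 + 0.0737 × 7.94) = 0.469 / 1.585 = 0.2959 g VSS/g ultimate BOD.
Q·(S₀ − S) = 746 × (279 − 14.5) × 10⁻³ = 197.3 kg/d removed.
Net sludge production P_X = 0.2959 × 197.3 = 58.38 kg VSS/d.
R_O = Q·(S₀ − S) − 1.42·P_X = 197.3 − 1.42 × 58.38 = 114.4 kg O₂/d.

R_O ≈ 114 kg O₂/d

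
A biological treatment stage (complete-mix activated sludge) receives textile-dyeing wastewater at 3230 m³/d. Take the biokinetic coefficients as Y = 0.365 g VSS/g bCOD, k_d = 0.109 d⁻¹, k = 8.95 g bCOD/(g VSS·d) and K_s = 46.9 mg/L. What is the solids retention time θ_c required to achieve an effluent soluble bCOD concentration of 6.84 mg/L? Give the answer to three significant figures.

θ_c ≈ 3.26 d

Specific growth rate at S = 6.84 mg/L: μ = YkS/(K_s+S) = 0.365·8.95·6.84/(46.9+6.84) = 0.4158 d⁻¹.
θ_c = 1/(μ − k_d) = 1/(0.4158 − 0.109) = 1/0.3068 = 3.260 d.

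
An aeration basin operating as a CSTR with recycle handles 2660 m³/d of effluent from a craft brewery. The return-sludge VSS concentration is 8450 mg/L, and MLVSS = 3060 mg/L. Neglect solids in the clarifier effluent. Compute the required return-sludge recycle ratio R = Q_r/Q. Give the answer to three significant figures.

R ≈ 0.568

Mass balance around the secondary clarifier (neglecting effluent solids): R = X / (X_r − X) = 3060 / (8450 − 3060) = 0.5677.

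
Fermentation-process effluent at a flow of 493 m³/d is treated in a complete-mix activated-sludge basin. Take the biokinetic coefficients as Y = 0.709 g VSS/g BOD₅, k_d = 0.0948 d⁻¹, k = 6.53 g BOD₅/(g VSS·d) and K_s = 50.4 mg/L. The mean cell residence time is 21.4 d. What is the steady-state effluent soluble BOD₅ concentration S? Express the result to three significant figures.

For a completely mixed reactor with recycle the Lawrence–McCarty relation gives S = K_s·(1 + k_d·θ_c) / [θ_c·(Y·k − k_d) − 1] = 50.4 × (1 + 0.0948 × 21.4) / [21.4 × (0.709 × 6.53 − 0.0948) − 1] = 152.6 / 96.05 = 1.589 mg/L.

S ≈ 1.59 mg/L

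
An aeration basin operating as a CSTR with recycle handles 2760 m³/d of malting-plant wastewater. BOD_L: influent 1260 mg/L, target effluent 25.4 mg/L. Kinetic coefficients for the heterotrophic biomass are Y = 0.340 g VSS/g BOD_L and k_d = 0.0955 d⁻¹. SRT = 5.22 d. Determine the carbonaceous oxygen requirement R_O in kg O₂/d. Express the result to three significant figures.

Y_obs = Y / (1 + k_d θ_c) = 0.340 / (1 + 0.0955 × 5.22) = 0.340 / 1.499 = 0.2269.
ΔS = 1260 − 25.4 = 1235 mg/L, so the substrate removal rate is 2760 × 1235/1000 = 3407 kg BOD_L/d.
P_X = Y_obs·Q·(S₀ − S) = 0.2269 × 3407 = 773.1 kg VSS/d.
Carbonaceous O₂ demand = substrate oxidised − cell-mass equivalent = 3407 − 1.42 × 773.1 = 2310 kg O₂/d.

R_O ≈ 2310 kg O₂/d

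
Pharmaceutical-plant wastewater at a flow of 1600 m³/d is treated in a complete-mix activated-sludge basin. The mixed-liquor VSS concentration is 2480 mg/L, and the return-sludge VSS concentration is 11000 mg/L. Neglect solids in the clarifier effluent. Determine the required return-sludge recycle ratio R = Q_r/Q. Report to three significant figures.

R = Q_r/Q = X/(X_r − X) = 2480 / (11000 − 2480) = 0.2911.

R ≈ 0.291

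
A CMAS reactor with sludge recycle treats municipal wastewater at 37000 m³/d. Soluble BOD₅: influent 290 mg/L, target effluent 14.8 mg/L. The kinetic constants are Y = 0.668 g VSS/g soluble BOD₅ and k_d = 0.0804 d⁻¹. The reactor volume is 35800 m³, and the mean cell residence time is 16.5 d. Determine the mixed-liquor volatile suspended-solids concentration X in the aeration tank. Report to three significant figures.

X ≈ 1350 mg/L

X = Y·Q·ΔS·θ_c / [V·(1 + k_d θ_c)] = 0.668 × 37000 × (290 − 14.8) × 16.5 / [35800 × (1 + 0.0804 × 16.5)] = 1347 mg/L.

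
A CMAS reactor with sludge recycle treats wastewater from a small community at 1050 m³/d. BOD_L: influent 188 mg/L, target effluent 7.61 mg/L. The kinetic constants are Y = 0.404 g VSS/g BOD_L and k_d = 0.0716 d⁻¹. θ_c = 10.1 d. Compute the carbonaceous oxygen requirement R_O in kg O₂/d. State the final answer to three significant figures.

Y_obs = Y / (1 + k_d θ_c) = 0.404 / (1 + 0.0716 × 10.1) = 0.404 / 1.723 = 0.2345.
Mass of BOD_L removed per day: Q(S₀ − S) = 1050 × 180.4 g/m³ = 189.4 kg/d.
P_X = Y_obs·Q·(S₀ − S) = 0.2345 × 189.4 = 44.41 kg VSS/d.
R_O = Q·(S₀ − S) − 1.42·P_X = 189.4 − 1.42 × 44.41 = 126.4 kg O₂/d.

R_O ≈ 126 kg O₂/d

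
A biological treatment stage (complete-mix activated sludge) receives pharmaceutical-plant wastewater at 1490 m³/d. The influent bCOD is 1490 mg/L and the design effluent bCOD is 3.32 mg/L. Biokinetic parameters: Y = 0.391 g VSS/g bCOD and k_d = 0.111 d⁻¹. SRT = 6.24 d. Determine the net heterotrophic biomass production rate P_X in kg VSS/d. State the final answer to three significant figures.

P_X ≈ 512 kg VSS/d

Y_obs = Y / (1 + k_d θ_c) = 0.391 / (1 + 0.111 × 6.24) = 0.391 / 1.693 = 0.2310.
Q·(S₀ − S) = 1490 × (1490 − 3.32) × 10⁻³ = 2215 kg/d removed.
Biomass produced: P_X = Y_obs·Q·ΔS = 0.2310 × 2215 ≈ 511.7 kg VSS/d.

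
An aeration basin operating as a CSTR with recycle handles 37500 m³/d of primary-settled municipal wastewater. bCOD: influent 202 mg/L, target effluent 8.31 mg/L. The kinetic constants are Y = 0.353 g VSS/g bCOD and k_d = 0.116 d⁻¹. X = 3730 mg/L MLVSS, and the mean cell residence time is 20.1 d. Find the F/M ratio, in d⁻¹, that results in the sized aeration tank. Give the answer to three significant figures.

F/M ≈ 0.490 d⁻¹

Steady-state biomass mass balance: V·X·(1 + k_d·θ_c) = Y·Q·(S₀ − S)·θ_c, so V = 0.353 × 37500 × (202 − 8.31) × 20.1 / [3730 × (1 + 0.116 × 20.1)] = 5.15×10^7 / 12427 = 4147 m³.
Food-to-microorganism ratio F/M = Q S₀ / (V X) = 37500 × 202 / (4147 × 3730) = 0.4897 d⁻¹.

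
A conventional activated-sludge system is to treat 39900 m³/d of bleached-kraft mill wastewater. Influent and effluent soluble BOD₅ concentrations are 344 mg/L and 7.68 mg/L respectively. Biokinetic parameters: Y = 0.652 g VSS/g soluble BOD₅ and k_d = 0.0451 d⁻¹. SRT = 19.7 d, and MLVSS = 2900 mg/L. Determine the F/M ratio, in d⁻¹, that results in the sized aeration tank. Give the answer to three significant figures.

Rearranging the biomass balance for a CMAS with decay, V = Y·Q·ΔS·θ_c / [X·(1+k_d θ_c)] = 0.652 × 39900 × (344 − 7.68) × 19.7 / [2900 × (1 + 0.0451 × 19.7)] = 1.72×10^8 / 5477 = 31473 m³.
F/M = applied load / biomass = Q·S₀/(V·X) = 39900 × 344 / (31473 × 2900) = 0.1504 d⁻¹.

F/M ≈ 0.150 d⁻¹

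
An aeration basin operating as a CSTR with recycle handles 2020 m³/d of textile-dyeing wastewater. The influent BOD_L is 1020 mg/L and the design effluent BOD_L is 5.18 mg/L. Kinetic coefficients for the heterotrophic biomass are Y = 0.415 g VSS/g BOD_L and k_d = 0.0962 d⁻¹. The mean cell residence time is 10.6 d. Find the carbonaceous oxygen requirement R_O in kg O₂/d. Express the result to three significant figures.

The observed yield is Y_obs = Y/(1 + k_d·θ_c) = 0.415 / (1 + 0.0962 × 10.6) = 0.415 / 2.020 = 0.2055 g VSS per g BOD_L removed.
Mass of BOD_L removed per day: Q(S₀ − S) = 2020 × 1015 g/m³ = 2050 kg/d.
P_X = Y_obs·Q·(S₀ − S) = 0.2055 × 2050 = 421.2 kg VSS/d.
R_O = Q·ΔS − 1.42 P_X = 2050 − 598.1 = 1452 kg O₂/d.

R_O ≈ 1450 kg O₂/d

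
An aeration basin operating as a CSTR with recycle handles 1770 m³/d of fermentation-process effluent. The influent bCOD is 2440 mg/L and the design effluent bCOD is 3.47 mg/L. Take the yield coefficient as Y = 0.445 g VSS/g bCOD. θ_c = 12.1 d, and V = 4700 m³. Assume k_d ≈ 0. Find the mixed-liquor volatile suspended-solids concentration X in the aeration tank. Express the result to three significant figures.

X ≈ 4940 mg/L

From V·X = Y·Q·(S₀ − S)·θ_c (decay neglected): X = 0.445 × 1770 × (2440 − 3.47) × 12.1 / 4700 = 4941 mg/L.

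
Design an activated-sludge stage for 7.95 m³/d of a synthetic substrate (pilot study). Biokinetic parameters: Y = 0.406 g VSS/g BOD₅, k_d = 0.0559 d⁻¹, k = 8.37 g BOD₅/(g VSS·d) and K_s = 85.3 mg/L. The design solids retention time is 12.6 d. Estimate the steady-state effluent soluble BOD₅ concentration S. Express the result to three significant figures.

S ≈ 3.54 mg/L

For a completely mixed reactor with recycle the Lawrence–McCarty relation gives S = K_s·(1 + k_d·θ_c) / [θ_c·(Y·k − k_d) − 1] = 85.3 × (1 + 0.0559 × 12.6) / [12.6 × (0.406 × 8.37 − 0.0559) − 1] = 145.4 / 41.11 = 3.536 mg/L.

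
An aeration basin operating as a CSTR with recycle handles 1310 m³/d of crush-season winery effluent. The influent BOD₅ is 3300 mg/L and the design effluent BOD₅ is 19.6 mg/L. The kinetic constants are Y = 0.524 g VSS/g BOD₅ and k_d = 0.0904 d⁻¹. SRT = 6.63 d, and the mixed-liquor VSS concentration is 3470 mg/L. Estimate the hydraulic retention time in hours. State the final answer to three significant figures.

τ ≈ 49.3 h

Rearranging the biomass balance for a CMAS with decay, V = Y·Q·ΔS·θ_c / [X·(1+k_d θ_c)] = 0.524 × 1310 × (3300 − 19.6) × 6.63 / [3470 × (1 + 0.0904 × 6.63)] = 1.49×10^7 / 5550 = 2690 m³.
τ = V/Q = 2690/1310 = 2.054 d, or 49.28 h.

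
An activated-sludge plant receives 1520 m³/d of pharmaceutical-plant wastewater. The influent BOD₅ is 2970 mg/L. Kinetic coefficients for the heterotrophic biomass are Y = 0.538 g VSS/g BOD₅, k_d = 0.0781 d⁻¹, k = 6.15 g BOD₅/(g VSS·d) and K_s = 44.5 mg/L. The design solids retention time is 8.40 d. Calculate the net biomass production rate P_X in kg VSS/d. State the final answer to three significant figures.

P_X ≈ 1470 kg VSS/d

Effluent substrate depends only on kinetics and SRT: S = K_s(1 + k_d θ_c) / [θ_c(Yk − k_d) − 1] = 44.5 × (1 + 0.0781 × 8.40) / [8.40 × (0.538 × 6.15 − 0.0781) − 1] = 73.69 / 26.14 = 2.820 mg/L.
The observed yield is Y_obs = Y/(1 + k_d·θ_c) = 0.538 / (1 + 0.0781 × 8.40) = 0.538 / 1.656 = 0.3249 g VSS per g BOD₅ removed.
Substrate removed = Q·(S₀ − S) = 1520 m³/d × (2970 − 2.82) g/m³ = 4.51×10^6 g/d = 4510 kg/d.
P_X = Y_obs · Q(S₀ − S) = 0.3249 × 4510 = 1465 kg VSS/d.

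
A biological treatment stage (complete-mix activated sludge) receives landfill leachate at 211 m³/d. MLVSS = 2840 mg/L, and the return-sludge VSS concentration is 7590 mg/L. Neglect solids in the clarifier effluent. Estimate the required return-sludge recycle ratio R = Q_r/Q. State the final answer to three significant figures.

Solids balance on the clarifier gives (1+R)X = R·X_r, so R = X/(X_r − X) = 2840 / (7590 − 2840) = 0.5979.

R ≈ 0.598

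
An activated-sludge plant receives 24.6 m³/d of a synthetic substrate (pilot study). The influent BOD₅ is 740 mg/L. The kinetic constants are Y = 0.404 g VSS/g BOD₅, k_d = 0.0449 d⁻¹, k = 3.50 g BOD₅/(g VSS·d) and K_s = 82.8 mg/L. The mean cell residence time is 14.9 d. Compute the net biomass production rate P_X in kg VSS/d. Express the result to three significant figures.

For a completely mixed reactor with recycle the Lawrence–McCarty relation gives S = K_s·(1 + k_d·θ_c) / [θ_c·(Y·k − k_d) − 1] = 82.8 × (1 + 0.0449 × 14.9) / [14.9 × (0.404 × 3.50 − 0.0449) − 1] = 138.2 / 19.40 = 7.124 mg/L.
The observed yield is Y_obs = Y/(1 + k_d·θ_c) = 0.404 / (1 + 0.0449 × 14.9) = 0.404 / 1.669 = 0.2421 g VSS per g BOD₅ removed.
ΔS = 740 − 7.12 = 732.9 mg/L, so the substrate removal rate is 24.6 × 732.9/1000 = 18.03 kg BOD₅/d.
Biomass produced: P_X = Y_obs·Q·ΔS = 0.2421 × 18.03 ≈ 4.364 kg VSS/d.

P_X ≈ 4.36 kg VSS/d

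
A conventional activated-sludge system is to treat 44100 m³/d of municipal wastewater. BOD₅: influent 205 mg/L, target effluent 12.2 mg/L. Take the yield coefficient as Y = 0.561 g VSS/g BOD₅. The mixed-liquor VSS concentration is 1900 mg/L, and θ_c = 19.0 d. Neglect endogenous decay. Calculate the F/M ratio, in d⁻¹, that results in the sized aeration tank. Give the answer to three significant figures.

V·X = Y·Q·ΔS·θ_c gives V = 0.561 × 44100 × (205 − 12.2) × 19.0 / 1900 = 47699 m³.
F/M = applied load / biomass = Q·S₀/(V·X) = 44100 × 205 / (47699 × 1900) = 0.09975 d⁻¹.

F/M ≈ 0.0998 d⁻¹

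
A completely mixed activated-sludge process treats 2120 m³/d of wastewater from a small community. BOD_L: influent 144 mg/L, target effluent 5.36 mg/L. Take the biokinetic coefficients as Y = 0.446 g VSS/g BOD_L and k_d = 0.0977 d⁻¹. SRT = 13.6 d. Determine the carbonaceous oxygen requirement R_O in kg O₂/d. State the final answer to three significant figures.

Y_obs = Y / (1 + k_d θ_c) = 0.446 / (1 + 0.0977 × 13.6) = 0.446 / 2.329 = 0.1915.
Q·(S₀ − S) = 2120 × (144 − 5.36) × 10⁻³ = 293.9 kg/d removed.
P_X = Y_obs·Q·(S₀ − S) = 0.1915 × 293.9 = 56.29 kg VSS/d.
R_O = Q·(S₀ − S) − 1.42·P_X = 293.9 − 1.42 × 56.29 = 214.0 kg O₂/d.

R_O ≈ 214 kg O₂/d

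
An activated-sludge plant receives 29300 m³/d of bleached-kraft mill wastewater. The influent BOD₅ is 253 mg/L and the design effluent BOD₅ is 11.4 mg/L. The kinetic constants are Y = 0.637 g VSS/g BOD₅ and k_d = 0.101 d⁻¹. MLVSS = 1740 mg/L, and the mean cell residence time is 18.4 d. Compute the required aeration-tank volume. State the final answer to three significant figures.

Steady-state biomass mass balance: V·X·(1 + k_d·θ_c) = Y·Q·(S₀ − S)·θ_c, so V = 0.637 × 29300 × (253 − 11.4) × 18.4 / [1740 × (1 + 0.101 × 18.4)] = 8.3×10^7 / 4974 = 16682 m³.

V ≈ 16700 m³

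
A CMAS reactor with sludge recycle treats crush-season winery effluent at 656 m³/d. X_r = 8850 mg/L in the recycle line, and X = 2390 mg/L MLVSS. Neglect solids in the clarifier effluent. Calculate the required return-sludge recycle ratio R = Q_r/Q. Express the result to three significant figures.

Mass balance around the secondary clarifier (neglecting effluent solids): R = X / (X_r − X) = 2390 / (8850 − 2390) = 0.3700.

R ≈ 0.370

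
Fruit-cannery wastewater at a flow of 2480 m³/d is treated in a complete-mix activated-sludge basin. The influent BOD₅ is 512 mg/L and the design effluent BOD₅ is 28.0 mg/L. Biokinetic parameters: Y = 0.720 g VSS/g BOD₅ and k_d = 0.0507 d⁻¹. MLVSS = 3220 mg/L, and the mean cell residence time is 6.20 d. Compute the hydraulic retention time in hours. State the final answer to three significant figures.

Steady-state biomass mass balance: V·X·(1 + k_d·θ_c) = Y·Q·(S₀ − S)·θ_c, so V = 0.720 × 2480 × (512 − 28.0) × 6.20 / [3220 × (1 + 0.0507 × 6.20)] = 5.36×10^6 / 4232 = 1266 m³.
HRT = V/Q = 1266 m³ / 2480 m³·d⁻¹ = 0.5105 d × 24 = 12.25 h.

τ ≈ 12.3 h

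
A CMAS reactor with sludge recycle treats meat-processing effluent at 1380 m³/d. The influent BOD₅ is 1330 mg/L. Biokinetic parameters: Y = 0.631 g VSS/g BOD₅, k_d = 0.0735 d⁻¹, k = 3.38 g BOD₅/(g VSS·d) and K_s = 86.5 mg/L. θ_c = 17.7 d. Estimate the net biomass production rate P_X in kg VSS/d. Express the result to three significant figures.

P_X ≈ 501 kg VSS/d

From the Monod/SRT balance for a CMAS, S = K_s·(1+k_d θ_c)/[θ_c·(Y k − k_d) − 1] = 86.5 × (1 + 0.0735 × 17.7) / [17.7 × (0.631 × 3.38 − 0.0735) − 1] = 199.0 / 35.45 = 5.615 mg/L.
Correct the yield for decay: Y_obs = Y/(1 + k_d θ_c) = 0.631 / (1 + 0.0735 × 17.7) = 0.631 / 2.301 = 0.2742.
Q·(S₀ − S) = 1380 × (1330 − 5.61) × 10⁻³ = 1828 kg/d removed.
Biomass produced: P_X = Y_obs·Q·ΔS = 0.2742 × 1828 ≈ 501.2 kg VSS/d.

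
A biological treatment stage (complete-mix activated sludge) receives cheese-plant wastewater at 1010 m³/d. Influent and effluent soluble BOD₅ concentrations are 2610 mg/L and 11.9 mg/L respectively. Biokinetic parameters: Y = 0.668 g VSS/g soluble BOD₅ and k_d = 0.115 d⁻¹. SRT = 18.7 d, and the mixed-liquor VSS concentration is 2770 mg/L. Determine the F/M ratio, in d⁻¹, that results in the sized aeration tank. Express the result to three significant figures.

F/M ≈ 0.253 d⁻¹

Steady-state biomass mass balance: V·X·(1 + k_d·θ_c) = Y·Q·(S₀ − S)·θ_c, so V = 0.668 × 1010 × (2610 − 11.9) × 18.7 / [2770 × (1 + 0.115 × 18.7)] = 3.28×10^7 / 8727 = 3756 m³.
F/M = applied load / biomass = Q·S₀/(V·X) = 1010 × 2610 / (3756 × 2770) = 0.2534 d⁻¹.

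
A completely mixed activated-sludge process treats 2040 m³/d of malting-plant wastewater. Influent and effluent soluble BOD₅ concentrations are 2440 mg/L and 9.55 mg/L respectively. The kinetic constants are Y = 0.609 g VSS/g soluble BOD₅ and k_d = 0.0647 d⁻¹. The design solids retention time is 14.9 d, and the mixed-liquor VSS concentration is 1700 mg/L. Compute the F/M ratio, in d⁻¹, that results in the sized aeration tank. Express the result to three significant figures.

From the SRT design equation V = Y Q (S₀−S) θ_c / [X (1 + k_d θ_c)] = 0.609 × 2040 × (2440 − 9.55) × 14.9 / [1700 × (1 + 0.0647 × 14.9)] = 4.5×10^7 / 3339 = 13475 m³.
F/M = Q·S₀ / (V·X) = 2040 × 2440 / (13475 × 1700) = 0.2173 g soluble BOD₅·(g VSS·d)⁻¹.

F/M ≈ 0.217 d⁻¹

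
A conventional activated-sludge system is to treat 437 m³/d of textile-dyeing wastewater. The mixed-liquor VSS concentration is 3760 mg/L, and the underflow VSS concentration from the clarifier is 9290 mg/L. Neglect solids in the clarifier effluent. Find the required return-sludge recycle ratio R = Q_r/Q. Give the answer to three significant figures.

Solids balance on the clarifier gives (1+R)X = R·X_r, so R = X/(X_r − X) = 3760 / (9290 − 3760) = 0.6799.

R ≈ 0.680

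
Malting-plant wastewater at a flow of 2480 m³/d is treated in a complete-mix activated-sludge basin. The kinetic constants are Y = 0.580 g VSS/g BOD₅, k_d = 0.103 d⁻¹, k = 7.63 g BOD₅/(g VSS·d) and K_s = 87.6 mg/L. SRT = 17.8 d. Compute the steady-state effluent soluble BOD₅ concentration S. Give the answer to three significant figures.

S ≈ 3.27 mg/L

Effluent substrate depends only on kinetics and SRT: S = K_s(1 + k_d θ_c) / [θ_c(Yk − k_d) − 1] = 87.6 × (1 + 0.103 × 17.8) / [17.8 × (0.580 × 7.63 − 0.103) − 1] = 248.2 / 75.94 = 3.269 mg/L.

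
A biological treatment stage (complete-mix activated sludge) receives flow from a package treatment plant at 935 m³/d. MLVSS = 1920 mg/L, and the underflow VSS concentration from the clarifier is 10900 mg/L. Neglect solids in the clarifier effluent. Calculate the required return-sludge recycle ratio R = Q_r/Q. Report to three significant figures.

R ≈ 0.214

Solids balance on the clarifier gives (1+R)X = R·X_r, so R = X/(X_r − X) = 1920 / (10900 − 1920) = 0.2138.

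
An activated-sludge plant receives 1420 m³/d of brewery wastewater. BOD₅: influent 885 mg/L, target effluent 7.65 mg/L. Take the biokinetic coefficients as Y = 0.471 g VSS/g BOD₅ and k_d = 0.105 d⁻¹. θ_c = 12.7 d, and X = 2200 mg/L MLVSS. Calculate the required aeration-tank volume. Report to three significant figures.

From the SRT design equation V = Y Q (S₀−S) θ_c / [X (1 + k_d θ_c)] = 0.471 × 1420 × (885 − 7.65) × 12.7 / [2200 × (1 + 0.105 × 12.7)] = 7.45×10^6 / 5134 = 1452 m³.

V ≈ 1450 m³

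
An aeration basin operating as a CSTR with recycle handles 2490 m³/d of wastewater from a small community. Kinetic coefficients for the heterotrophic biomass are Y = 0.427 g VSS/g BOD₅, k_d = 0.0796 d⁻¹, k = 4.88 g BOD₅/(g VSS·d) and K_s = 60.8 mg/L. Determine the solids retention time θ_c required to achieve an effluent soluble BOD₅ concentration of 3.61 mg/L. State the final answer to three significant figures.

θ_c ≈ 26.9 d

Specific growth rate at S = 3.61 mg/L: μ = YkS/(K_s+S) = 0.427·4.88·3.61/(60.8+3.61) = 0.1168 d⁻¹.
Then 1/θ_c = μ − k_d = 0.1168 − 0.0796 = 0.03719 d⁻¹, giving θ_c = 26.89 d.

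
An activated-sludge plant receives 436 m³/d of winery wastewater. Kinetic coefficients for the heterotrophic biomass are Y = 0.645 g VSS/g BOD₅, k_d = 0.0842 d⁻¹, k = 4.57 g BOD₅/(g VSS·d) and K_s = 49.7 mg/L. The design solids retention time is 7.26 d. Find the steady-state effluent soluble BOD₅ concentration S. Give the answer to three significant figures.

S ≈ 4.05 mg/L

Effluent substrate depends only on kinetics and SRT: S = K_s(1 + k_d θ_c) / [θ_c(Yk − k_d) − 1] = 49.7 × (1 + 0.0842 × 7.26) / [7.26 × (0.645 × 4.57 − 0.0842) − 1] = 80.08 / 19.79 = 4.047 mg/L.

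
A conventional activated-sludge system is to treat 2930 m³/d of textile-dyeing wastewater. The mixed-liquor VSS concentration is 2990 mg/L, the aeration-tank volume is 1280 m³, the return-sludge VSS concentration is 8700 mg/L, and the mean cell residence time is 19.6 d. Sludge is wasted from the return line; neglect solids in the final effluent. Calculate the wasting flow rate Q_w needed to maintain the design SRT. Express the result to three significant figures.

Q_w ≈ 22.4 m³/d

Q_w = (V·X)/(θ_c X_r) = 1280 × 2990 / (19.6 × 8700) = 22.44 m³/d.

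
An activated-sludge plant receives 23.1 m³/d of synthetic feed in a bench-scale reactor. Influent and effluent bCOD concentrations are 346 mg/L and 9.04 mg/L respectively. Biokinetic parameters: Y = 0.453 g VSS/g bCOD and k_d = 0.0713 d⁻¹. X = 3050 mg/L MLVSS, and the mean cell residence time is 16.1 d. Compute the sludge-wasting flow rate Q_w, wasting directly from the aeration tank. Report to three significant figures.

Rearranging the biomass balance for a CMAS with decay, V = Y·Q·ΔS·θ_c / [X·(1+k_d θ_c)] = 0.453 × 23.1 × (346 − 9.04) × 16.1 / [3050 × (1 + 0.0713 × 16.1)] = 5.68×10^4 / 6551 = 8.666 m³.
For wasting at MLVSS concentration, Q_w = V/θ_c = 8.666/16.1 = 0.5382 m³/d.

Q_w ≈ 0.538 m³/d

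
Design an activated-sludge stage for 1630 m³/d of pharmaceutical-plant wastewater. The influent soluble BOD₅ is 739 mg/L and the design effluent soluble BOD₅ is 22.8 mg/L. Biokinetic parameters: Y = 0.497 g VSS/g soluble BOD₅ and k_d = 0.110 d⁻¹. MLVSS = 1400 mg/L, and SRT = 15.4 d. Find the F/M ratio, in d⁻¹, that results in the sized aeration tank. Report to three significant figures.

Rearranging the biomass balance for a CMAS with decay, V = Y·Q·ΔS·θ_c / [X·(1+k_d θ_c)] = 0.497 × 1630 × (739 − 22.8) × 15.4 / [1400 × (1 + 0.110 × 15.4)] = 8.94×10^6 / 3772 = 2369 m³.
F/M = Q·S₀ / (V·X) = 1630 × 739 / (2369 × 1400) = 0.3632 g soluble BOD₅·(g VSS·d)⁻¹.

F/M ≈ 0.363 d⁻¹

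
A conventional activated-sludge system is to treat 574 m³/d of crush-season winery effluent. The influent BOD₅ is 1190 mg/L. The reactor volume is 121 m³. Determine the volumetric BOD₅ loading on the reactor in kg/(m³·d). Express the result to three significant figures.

Volumetric loading L_v = Q·S₀ / V = 574 × 1190 g/m³ / 121.0 m³ = 5645 g/(m³·d) = 5.645 kg BOD₅/(m³·d).

L_v ≈ 5.65 kg BOD₅/(m³·d)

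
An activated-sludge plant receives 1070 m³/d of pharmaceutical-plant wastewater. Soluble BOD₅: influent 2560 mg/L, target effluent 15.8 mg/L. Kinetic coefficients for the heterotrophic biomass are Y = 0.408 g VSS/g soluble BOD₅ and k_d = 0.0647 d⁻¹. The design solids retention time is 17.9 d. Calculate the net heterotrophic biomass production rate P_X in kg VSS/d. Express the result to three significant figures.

Correct the yield for decay: Y_obs = Y/(1 + k_d θ_c) = 0.408 / (1 + 0.0647 × 17.9) = 0.408 / 2.158 = 0.1891.
Mass of soluble BOD₅ removed per day: Q(S₀ − S) = 1070 × 2544 g/m³ = 2722 kg/d.
Net biomass production P_X = Y_obs × Q·(S₀ − S) = 0.1891 × 2722 = 514.7 kg VSS/d.

P_X ≈ 515 kg VSS/d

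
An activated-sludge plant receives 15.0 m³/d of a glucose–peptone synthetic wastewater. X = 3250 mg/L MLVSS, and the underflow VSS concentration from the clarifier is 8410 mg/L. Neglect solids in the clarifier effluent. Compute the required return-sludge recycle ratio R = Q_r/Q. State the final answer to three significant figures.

Mass balance around the secondary clarifier (neglecting effluent solids): R = X / (X_r − X) = 3250 / (8410 − 3250) = 0.6298.

R ≈ 0.630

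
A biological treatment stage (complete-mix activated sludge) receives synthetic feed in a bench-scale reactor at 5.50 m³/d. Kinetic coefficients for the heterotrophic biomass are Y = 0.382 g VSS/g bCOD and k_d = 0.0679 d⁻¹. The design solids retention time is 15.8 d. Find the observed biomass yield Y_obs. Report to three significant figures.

Y_obs ≈ 0.184 g VSS/g bCOD

Correct the yield for decay: Y_obs = Y/(1 + k_d θ_c) = 0.382 / (1 + 0.0679 × 15.8) = 0.382 / 2.073 = 0.1843.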